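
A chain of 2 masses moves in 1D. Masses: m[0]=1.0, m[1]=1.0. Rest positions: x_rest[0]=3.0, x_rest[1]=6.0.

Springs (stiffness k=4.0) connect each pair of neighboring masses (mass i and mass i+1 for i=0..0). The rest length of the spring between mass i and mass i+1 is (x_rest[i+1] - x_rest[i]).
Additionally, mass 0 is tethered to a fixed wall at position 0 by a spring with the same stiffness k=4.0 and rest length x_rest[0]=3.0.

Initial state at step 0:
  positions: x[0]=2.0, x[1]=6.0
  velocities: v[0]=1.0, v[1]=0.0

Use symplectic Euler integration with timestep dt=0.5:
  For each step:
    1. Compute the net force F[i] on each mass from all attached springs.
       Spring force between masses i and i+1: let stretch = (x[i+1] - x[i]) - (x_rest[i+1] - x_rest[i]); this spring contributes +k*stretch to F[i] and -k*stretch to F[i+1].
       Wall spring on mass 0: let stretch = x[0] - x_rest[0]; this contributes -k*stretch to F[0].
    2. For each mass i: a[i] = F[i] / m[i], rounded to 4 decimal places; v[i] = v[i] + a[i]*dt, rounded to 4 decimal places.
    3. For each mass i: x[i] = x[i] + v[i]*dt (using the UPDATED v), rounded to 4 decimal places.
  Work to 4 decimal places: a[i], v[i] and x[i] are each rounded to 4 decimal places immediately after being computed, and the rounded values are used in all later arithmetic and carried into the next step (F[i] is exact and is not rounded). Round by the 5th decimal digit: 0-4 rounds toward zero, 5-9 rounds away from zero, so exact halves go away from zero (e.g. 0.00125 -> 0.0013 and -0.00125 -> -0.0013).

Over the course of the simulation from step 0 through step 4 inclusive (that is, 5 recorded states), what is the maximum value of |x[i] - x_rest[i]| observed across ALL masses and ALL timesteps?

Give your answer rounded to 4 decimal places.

Answer: 1.5000

Derivation:
Step 0: x=[2.0000 6.0000] v=[1.0000 0.0000]
Step 1: x=[4.5000 5.0000] v=[5.0000 -2.0000]
Step 2: x=[3.0000 6.5000] v=[-3.0000 3.0000]
Step 3: x=[2.0000 7.5000] v=[-2.0000 2.0000]
Step 4: x=[4.5000 6.0000] v=[5.0000 -3.0000]
Max displacement = 1.5000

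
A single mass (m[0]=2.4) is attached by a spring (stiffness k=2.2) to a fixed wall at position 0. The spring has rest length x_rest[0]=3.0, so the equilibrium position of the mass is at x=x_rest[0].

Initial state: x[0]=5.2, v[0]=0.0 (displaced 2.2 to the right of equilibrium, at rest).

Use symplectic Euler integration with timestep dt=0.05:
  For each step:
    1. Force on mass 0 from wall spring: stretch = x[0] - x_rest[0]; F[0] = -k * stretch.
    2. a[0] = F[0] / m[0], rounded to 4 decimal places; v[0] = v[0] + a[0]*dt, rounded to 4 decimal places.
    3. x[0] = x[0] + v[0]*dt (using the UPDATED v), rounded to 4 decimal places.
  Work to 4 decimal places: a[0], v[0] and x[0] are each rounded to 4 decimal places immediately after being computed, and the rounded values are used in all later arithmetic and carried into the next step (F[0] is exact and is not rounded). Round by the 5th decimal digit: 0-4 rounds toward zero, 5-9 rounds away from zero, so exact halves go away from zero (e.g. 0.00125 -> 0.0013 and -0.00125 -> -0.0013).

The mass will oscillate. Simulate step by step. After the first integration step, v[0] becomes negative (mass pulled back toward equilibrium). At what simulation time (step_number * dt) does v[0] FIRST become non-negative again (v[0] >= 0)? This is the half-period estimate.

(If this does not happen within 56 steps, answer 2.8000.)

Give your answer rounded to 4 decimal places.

Answer: 2.8000

Derivation:
Step 0: x=[5.2000] v=[0.0000]
Step 1: x=[5.1950] v=[-0.1008]
Step 2: x=[5.1849] v=[-0.2014]
Step 3: x=[5.1698] v=[-0.3015]
Step 4: x=[5.1498] v=[-0.4010]
Step 5: x=[5.1248] v=[-0.4995]
Step 6: x=[5.0950] v=[-0.5969]
Step 7: x=[5.0604] v=[-0.6929]
Step 8: x=[5.0210] v=[-0.7873]
Step 9: x=[4.9770] v=[-0.8799]
Step 10: x=[4.9285] v=[-0.9705]
Step 11: x=[4.8756] v=[-1.0589]
Step 12: x=[4.8184] v=[-1.1449]
Step 13: x=[4.7570] v=[-1.2282]
Step 14: x=[4.6916] v=[-1.3087]
Step 15: x=[4.6223] v=[-1.3862]
Step 16: x=[4.5493] v=[-1.4606]
Step 17: x=[4.4727] v=[-1.5316]
Step 18: x=[4.3927] v=[-1.5991]
Step 19: x=[4.3096] v=[-1.6629]
Step 20: x=[4.2235] v=[-1.7229]
Step 21: x=[4.1346] v=[-1.7790]
Step 22: x=[4.0431] v=[-1.8310]
Step 23: x=[3.9492] v=[-1.8788]
Step 24: x=[3.8531] v=[-1.9223]
Step 25: x=[3.7550] v=[-1.9614]
Step 26: x=[3.6552] v=[-1.9960]
Step 27: x=[3.5539] v=[-2.0260]
Step 28: x=[3.4513] v=[-2.0514]
Step 29: x=[3.3477] v=[-2.0721]
Step 30: x=[3.2433] v=[-2.0880]
Step 31: x=[3.1383] v=[-2.0992]
Step 32: x=[3.0330] v=[-2.1055]
Step 33: x=[2.9277] v=[-2.1070]
Step 34: x=[2.8225] v=[-2.1037]
Step 35: x=[2.7177] v=[-2.0956]
Step 36: x=[2.6136] v=[-2.0827]
Step 37: x=[2.5104] v=[-2.0650]
Step 38: x=[2.4083] v=[-2.0426]
Step 39: x=[2.3075] v=[-2.0155]
Step 40: x=[2.2083] v=[-1.9838]
Step 41: x=[2.1109] v=[-1.9475]
Step 42: x=[2.0156] v=[-1.9068]
Step 43: x=[1.9225] v=[-1.8617]
Step 44: x=[1.8319] v=[-1.8123]
Step 45: x=[1.7440] v=[-1.7588]
Step 46: x=[1.6589] v=[-1.7012]
Step 47: x=[1.5769] v=[-1.6397]
Step 48: x=[1.4982] v=[-1.5745]
Step 49: x=[1.4229] v=[-1.5057]
Step 50: x=[1.3512] v=[-1.4334]
Step 51: x=[1.2833] v=[-1.3578]
Step 52: x=[1.2193] v=[-1.2791]
Step 53: x=[1.1594] v=[-1.1975]
Step 54: x=[1.1037] v=[-1.1131]
Step 55: x=[1.0524] v=[-1.0262]
Step 56: x=[1.0056] v=[-0.9369]
v[0] did not become non-negative within 56 steps; using fallback time=2.8000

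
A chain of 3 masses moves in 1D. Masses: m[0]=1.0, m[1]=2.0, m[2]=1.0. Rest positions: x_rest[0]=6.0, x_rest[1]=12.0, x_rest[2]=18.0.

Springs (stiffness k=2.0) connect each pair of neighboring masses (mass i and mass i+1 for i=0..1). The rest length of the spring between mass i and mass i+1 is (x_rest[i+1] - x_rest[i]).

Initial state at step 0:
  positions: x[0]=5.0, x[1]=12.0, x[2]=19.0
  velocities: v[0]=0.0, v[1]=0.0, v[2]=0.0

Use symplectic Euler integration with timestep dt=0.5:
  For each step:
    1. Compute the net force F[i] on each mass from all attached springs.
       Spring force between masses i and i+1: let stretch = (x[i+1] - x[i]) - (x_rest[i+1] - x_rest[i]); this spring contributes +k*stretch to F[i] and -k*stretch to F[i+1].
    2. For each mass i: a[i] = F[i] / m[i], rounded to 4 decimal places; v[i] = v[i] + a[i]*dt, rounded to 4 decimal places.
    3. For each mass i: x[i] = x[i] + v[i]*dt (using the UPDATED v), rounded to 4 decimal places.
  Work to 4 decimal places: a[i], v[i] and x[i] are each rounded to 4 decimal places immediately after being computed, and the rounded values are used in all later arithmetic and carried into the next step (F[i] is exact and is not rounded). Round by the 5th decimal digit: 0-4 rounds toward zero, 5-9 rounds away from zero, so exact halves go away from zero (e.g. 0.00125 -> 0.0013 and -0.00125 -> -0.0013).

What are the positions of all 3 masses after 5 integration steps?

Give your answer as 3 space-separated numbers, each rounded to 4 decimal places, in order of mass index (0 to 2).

Step 0: x=[5.0000 12.0000 19.0000] v=[0.0000 0.0000 0.0000]
Step 1: x=[5.5000 12.0000 18.5000] v=[1.0000 0.0000 -1.0000]
Step 2: x=[6.2500 12.0000 17.7500] v=[1.5000 0.0000 -1.5000]
Step 3: x=[6.8750 12.0000 17.1250] v=[1.2500 0.0000 -1.2500]
Step 4: x=[7.0625 12.0000 16.9375] v=[0.3750 0.0000 -0.3750]
Step 5: x=[6.7188 12.0000 17.2813] v=[-0.6875 0.0000 0.6875]

Answer: 6.7188 12.0000 17.2813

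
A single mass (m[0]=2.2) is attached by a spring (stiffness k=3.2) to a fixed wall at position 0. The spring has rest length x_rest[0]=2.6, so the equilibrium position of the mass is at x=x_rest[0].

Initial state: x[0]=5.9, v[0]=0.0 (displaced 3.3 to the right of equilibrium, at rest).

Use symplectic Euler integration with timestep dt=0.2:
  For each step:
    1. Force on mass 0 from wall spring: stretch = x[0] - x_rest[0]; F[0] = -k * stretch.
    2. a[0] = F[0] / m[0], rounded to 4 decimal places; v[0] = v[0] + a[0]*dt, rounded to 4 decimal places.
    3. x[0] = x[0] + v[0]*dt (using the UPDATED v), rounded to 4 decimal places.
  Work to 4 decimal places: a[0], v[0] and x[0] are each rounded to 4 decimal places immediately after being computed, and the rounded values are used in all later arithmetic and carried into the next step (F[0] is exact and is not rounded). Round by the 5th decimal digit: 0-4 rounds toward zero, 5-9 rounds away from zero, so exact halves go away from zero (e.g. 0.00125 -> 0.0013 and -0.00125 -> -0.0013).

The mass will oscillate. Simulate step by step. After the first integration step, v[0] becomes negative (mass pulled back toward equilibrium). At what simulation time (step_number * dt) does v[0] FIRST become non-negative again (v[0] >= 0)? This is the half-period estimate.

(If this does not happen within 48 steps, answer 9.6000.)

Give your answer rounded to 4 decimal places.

Step 0: x=[5.9000] v=[0.0000]
Step 1: x=[5.7080] v=[-0.9600]
Step 2: x=[5.3352] v=[-1.8641]
Step 3: x=[4.8032] v=[-2.6598]
Step 4: x=[4.1431] v=[-3.3007]
Step 5: x=[3.3932] v=[-3.7496]
Step 6: x=[2.5971] v=[-3.9803]
Step 7: x=[1.8012] v=[-3.9795]
Step 8: x=[1.0518] v=[-3.7471]
Step 9: x=[0.3925] v=[-3.2967]
Step 10: x=[-0.1384] v=[-2.6545]
Step 11: x=[-0.5100] v=[-1.8579]
Step 12: x=[-0.7006] v=[-0.9532]
Step 13: x=[-0.6992] v=[0.0070]
First v>=0 after going negative at step 13, time=2.6000

Answer: 2.6000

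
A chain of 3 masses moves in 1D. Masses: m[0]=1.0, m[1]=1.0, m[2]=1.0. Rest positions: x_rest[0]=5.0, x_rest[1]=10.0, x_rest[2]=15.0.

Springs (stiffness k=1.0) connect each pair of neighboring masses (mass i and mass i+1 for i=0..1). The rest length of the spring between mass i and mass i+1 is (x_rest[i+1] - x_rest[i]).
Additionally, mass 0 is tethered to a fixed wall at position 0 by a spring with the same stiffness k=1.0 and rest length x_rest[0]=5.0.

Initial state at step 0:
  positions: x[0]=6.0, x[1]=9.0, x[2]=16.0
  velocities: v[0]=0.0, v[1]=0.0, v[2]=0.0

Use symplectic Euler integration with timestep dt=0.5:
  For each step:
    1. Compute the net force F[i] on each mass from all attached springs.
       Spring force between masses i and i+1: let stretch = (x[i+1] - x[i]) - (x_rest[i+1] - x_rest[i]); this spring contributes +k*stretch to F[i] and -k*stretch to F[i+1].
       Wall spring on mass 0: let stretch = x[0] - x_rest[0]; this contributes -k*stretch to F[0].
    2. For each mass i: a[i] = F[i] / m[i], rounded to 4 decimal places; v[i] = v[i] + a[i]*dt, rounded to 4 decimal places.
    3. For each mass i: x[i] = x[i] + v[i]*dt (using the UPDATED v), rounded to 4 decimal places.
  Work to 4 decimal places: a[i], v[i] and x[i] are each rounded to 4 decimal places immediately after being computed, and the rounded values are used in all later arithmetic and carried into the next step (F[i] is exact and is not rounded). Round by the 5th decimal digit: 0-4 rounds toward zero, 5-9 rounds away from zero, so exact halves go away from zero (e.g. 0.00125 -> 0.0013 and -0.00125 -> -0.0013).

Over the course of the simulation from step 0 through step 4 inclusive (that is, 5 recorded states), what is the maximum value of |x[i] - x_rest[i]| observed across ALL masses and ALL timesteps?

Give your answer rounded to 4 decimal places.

Answer: 1.5938

Derivation:
Step 0: x=[6.0000 9.0000 16.0000] v=[0.0000 0.0000 0.0000]
Step 1: x=[5.2500 10.0000 15.5000] v=[-1.5000 2.0000 -1.0000]
Step 2: x=[4.3750 11.1875 14.8750] v=[-1.7500 2.3750 -1.2500]
Step 3: x=[4.1094 11.5938 14.5781] v=[-0.5313 0.8125 -0.5938]
Step 4: x=[4.6875 10.8750 14.7852] v=[1.1562 -1.4376 0.4141]
Max displacement = 1.5938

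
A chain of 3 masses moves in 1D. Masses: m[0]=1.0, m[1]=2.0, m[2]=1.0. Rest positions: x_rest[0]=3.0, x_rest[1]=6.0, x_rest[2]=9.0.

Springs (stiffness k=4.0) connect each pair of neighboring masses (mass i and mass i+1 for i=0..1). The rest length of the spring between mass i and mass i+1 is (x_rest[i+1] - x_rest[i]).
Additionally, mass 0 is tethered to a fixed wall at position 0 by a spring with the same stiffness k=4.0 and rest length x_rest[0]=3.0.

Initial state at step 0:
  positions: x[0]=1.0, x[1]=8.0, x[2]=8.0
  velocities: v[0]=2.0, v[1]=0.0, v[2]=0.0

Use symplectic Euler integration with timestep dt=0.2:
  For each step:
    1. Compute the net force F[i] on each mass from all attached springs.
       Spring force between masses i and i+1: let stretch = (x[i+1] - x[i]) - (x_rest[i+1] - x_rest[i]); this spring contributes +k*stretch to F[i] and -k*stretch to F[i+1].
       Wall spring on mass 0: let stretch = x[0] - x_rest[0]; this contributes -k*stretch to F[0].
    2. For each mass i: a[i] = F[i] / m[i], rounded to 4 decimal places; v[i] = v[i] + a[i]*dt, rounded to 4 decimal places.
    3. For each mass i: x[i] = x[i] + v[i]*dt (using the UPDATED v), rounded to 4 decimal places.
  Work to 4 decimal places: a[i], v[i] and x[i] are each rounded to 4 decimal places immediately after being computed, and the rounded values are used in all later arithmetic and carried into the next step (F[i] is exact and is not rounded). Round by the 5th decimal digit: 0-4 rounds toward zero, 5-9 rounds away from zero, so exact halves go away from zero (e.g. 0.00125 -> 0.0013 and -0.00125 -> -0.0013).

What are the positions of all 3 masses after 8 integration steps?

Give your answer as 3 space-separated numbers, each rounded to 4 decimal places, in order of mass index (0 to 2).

Answer: 0.5531 7.2603 9.5175

Derivation:
Step 0: x=[1.0000 8.0000 8.0000] v=[2.0000 0.0000 0.0000]
Step 1: x=[2.3600 7.4400 8.4800] v=[6.8000 -2.8000 2.4000]
Step 2: x=[4.1552 6.5568 9.2736] v=[8.9760 -4.4160 3.9680]
Step 3: x=[5.6698 5.6988 10.1125] v=[7.5731 -4.2899 4.1946]
Step 4: x=[6.2819 5.1916 10.7252] v=[3.0605 -2.5360 3.0636]
Step 5: x=[5.7144 5.2143 10.9325] v=[-2.8373 0.1136 1.0367]
Step 6: x=[4.1526 5.7345 10.7049] v=[-7.8089 2.6009 -1.1379]
Step 7: x=[2.1795 6.5258 10.1621] v=[-9.8655 3.9563 -2.7142]
Step 8: x=[0.5531 7.2603 9.5175] v=[-8.1321 3.6723 -3.2232]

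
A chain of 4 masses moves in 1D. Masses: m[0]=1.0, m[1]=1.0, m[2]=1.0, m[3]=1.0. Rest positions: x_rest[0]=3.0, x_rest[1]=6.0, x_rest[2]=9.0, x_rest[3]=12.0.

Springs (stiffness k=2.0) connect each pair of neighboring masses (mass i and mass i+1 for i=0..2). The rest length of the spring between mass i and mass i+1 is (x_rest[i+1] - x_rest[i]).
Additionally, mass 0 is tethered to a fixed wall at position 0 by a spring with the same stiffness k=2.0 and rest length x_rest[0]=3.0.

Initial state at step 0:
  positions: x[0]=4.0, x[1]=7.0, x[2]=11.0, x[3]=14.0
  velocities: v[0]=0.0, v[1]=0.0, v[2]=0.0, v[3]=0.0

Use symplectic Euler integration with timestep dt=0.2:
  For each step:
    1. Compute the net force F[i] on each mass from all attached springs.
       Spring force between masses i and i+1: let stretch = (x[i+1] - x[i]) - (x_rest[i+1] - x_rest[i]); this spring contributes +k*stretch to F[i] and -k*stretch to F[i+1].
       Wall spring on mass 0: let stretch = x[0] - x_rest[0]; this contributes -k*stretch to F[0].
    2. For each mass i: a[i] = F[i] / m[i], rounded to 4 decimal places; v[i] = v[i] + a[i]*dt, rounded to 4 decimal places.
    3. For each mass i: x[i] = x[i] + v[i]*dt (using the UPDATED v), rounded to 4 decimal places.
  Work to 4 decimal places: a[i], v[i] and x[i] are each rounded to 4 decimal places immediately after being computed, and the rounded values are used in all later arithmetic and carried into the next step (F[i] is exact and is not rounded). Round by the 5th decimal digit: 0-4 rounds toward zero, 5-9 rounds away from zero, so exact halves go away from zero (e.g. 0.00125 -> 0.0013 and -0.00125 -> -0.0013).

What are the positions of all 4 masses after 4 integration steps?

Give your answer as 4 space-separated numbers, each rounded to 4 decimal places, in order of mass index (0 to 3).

Answer: 3.4536 7.4642 10.4502 13.9177

Derivation:
Step 0: x=[4.0000 7.0000 11.0000 14.0000] v=[0.0000 0.0000 0.0000 0.0000]
Step 1: x=[3.9200 7.0800 10.9200 14.0000] v=[-0.4000 0.4000 -0.4000 0.0000]
Step 2: x=[3.7792 7.2144 10.7792 13.9936] v=[-0.7040 0.6720 -0.7040 -0.0320]
Step 3: x=[3.6109 7.3592 10.6104 13.9700] v=[-0.8416 0.7238 -0.8442 -0.1178]
Step 4: x=[3.4536 7.4642 10.4502 13.9177] v=[-0.7866 0.5250 -0.8008 -0.2616]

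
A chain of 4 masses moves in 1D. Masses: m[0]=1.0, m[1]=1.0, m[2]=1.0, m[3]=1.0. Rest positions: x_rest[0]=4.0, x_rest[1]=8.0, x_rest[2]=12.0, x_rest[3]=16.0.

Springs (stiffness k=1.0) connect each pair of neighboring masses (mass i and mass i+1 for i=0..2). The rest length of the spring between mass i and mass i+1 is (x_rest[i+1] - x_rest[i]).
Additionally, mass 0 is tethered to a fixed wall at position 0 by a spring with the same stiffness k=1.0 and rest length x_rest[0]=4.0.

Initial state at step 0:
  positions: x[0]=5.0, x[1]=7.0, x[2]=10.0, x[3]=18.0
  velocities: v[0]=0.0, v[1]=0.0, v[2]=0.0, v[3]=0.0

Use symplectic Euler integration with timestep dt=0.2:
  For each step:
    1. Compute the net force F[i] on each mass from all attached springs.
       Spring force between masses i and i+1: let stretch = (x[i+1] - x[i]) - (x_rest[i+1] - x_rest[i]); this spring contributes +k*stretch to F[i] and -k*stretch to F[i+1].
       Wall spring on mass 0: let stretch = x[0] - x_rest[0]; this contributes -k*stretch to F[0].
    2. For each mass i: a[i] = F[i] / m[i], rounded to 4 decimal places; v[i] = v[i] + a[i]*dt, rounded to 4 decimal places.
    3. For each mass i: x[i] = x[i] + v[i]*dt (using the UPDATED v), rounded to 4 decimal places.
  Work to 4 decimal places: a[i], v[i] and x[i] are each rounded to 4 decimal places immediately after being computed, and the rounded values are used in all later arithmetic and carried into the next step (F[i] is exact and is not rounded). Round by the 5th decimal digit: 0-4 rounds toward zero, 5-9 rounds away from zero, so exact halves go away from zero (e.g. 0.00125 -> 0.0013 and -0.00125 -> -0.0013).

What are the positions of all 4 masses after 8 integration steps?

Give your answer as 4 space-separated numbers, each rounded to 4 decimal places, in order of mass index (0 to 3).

Answer: 2.6455 8.3005 13.7508 14.6813

Derivation:
Step 0: x=[5.0000 7.0000 10.0000 18.0000] v=[0.0000 0.0000 0.0000 0.0000]
Step 1: x=[4.8800 7.0400 10.2000 17.8400] v=[-0.6000 0.2000 1.0000 -0.8000]
Step 2: x=[4.6512 7.1200 10.5792 17.5344] v=[-1.1440 0.4000 1.8960 -1.5280]
Step 3: x=[4.3351 7.2396 11.0982 17.1106] v=[-1.5805 0.5981 2.5952 -2.1190]
Step 4: x=[3.9618 7.3974 11.7034 16.6063] v=[-1.8666 0.7889 3.0260 -2.5215]
Step 5: x=[3.5674 7.5900 12.3325 16.0659] v=[-1.9718 0.9630 3.1454 -2.7021]
Step 6: x=[3.1912 7.8114 12.9212 15.5361] v=[-1.8808 1.1070 2.9436 -2.6488]
Step 7: x=[2.8722 8.0524 13.4101 15.0617] v=[-1.5950 1.2049 2.4446 -2.3718]
Step 8: x=[2.6455 8.3005 13.7508 14.6813] v=[-1.1334 1.2404 1.7034 -1.9021]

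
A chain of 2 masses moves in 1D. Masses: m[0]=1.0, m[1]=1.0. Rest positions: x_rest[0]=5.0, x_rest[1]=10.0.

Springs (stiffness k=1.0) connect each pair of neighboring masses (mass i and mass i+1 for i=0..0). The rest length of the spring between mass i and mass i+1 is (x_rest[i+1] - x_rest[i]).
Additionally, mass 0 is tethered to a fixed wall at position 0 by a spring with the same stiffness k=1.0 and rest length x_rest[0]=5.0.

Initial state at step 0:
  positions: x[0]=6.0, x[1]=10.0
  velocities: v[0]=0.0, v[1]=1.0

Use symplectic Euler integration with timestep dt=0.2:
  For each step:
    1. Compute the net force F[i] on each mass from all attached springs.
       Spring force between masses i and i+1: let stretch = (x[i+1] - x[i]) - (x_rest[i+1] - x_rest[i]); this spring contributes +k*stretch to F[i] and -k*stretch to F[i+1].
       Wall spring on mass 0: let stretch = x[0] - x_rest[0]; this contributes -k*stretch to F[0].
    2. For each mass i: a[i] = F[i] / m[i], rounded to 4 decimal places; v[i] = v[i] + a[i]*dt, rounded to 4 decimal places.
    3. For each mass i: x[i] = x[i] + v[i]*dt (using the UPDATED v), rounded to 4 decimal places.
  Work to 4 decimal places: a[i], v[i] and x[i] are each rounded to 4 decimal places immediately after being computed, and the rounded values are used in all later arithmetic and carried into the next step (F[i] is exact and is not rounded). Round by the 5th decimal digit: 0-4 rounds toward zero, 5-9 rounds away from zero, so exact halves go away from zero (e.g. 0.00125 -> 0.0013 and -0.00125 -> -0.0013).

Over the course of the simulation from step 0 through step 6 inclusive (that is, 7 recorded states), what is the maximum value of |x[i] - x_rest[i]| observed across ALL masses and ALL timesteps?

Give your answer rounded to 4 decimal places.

Step 0: x=[6.0000 10.0000] v=[0.0000 1.0000]
Step 1: x=[5.9200 10.2400] v=[-0.4000 1.2000]
Step 2: x=[5.7760 10.5072] v=[-0.7200 1.3360]
Step 3: x=[5.5902 10.7852] v=[-0.9290 1.3898]
Step 4: x=[5.3886 11.0554] v=[-1.0080 1.3508]
Step 5: x=[5.1981 11.2989] v=[-0.9524 1.2174]
Step 6: x=[5.0437 11.4983] v=[-0.7719 0.9972]
Max displacement = 1.4983

Answer: 1.4983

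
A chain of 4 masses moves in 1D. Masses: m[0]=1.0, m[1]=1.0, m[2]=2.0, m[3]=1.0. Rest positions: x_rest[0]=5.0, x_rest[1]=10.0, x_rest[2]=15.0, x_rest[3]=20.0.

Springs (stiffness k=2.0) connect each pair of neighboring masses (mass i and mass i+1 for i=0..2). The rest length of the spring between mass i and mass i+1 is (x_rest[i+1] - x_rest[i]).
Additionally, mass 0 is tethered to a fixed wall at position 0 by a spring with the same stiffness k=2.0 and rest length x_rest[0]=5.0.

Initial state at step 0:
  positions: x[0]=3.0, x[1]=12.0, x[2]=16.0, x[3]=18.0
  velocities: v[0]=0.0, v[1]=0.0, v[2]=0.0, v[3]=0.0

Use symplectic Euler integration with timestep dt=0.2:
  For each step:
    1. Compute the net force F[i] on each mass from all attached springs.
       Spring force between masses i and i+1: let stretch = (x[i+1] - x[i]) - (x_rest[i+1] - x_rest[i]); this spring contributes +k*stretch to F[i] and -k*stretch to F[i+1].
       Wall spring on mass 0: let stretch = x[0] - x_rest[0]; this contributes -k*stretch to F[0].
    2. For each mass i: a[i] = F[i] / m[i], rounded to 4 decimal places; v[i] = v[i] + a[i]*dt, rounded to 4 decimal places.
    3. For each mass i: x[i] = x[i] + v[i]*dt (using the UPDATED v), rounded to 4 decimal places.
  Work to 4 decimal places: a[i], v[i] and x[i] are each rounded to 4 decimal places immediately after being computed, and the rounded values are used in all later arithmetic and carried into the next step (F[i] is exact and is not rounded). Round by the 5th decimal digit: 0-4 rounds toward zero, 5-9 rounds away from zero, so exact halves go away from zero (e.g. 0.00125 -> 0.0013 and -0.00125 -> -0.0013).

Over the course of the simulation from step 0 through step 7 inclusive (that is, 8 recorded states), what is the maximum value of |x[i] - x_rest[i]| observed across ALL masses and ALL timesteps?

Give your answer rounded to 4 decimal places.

Answer: 2.3196

Derivation:
Step 0: x=[3.0000 12.0000 16.0000 18.0000] v=[0.0000 0.0000 0.0000 0.0000]
Step 1: x=[3.4800 11.6000 15.9200 18.2400] v=[2.4000 -2.0000 -0.4000 1.2000]
Step 2: x=[4.3312 10.8960 15.7600 18.6944] v=[4.2560 -3.5200 -0.8000 2.2720]
Step 3: x=[5.3611 10.0559 15.5228 19.3140] v=[5.1494 -4.2003 -1.1859 3.0982]
Step 4: x=[6.3377 9.2776 15.2186 20.0303] v=[4.8829 -3.8915 -1.5210 3.5817]
Step 5: x=[7.0425 8.7394 14.8692 20.7617] v=[3.5238 -2.6911 -1.7469 3.6570]
Step 6: x=[7.3196 8.5558 14.5103 21.4217] v=[1.3856 -0.9179 -1.7944 3.3000]
Step 7: x=[7.1100 8.7497 14.1897 21.9288] v=[-1.0478 0.9694 -1.6030 2.5354]
Max displacement = 2.3196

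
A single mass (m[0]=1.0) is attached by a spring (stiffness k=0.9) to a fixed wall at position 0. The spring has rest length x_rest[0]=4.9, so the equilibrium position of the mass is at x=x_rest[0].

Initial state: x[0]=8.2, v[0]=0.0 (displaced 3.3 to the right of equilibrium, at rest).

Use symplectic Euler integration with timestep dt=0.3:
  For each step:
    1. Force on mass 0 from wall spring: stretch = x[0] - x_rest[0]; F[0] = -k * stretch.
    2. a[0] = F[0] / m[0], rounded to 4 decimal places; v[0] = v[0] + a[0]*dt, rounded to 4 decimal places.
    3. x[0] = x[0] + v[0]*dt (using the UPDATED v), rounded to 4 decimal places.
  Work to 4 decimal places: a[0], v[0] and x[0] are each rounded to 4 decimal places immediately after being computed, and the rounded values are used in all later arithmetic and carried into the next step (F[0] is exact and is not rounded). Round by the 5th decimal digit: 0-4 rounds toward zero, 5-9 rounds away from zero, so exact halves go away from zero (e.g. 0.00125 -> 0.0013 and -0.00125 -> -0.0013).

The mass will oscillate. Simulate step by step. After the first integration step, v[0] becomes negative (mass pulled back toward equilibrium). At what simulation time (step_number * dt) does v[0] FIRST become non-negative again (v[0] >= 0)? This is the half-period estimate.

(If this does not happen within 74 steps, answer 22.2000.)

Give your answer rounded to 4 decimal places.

Step 0: x=[8.2000] v=[0.0000]
Step 1: x=[7.9327] v=[-0.8910]
Step 2: x=[7.4198] v=[-1.7098]
Step 3: x=[6.7028] v=[-2.3901]
Step 4: x=[5.8397] v=[-2.8769]
Step 5: x=[4.9005] v=[-3.1306]
Step 6: x=[3.9613] v=[-3.1308]
Step 7: x=[3.0981] v=[-2.8774]
Step 8: x=[2.3808] v=[-2.3909]
Step 9: x=[1.8676] v=[-1.7107]
Step 10: x=[1.6000] v=[-0.8919]
Step 11: x=[1.5997] v=[-0.0009]
Step 12: x=[1.8668] v=[0.8902]
First v>=0 after going negative at step 12, time=3.6000

Answer: 3.6000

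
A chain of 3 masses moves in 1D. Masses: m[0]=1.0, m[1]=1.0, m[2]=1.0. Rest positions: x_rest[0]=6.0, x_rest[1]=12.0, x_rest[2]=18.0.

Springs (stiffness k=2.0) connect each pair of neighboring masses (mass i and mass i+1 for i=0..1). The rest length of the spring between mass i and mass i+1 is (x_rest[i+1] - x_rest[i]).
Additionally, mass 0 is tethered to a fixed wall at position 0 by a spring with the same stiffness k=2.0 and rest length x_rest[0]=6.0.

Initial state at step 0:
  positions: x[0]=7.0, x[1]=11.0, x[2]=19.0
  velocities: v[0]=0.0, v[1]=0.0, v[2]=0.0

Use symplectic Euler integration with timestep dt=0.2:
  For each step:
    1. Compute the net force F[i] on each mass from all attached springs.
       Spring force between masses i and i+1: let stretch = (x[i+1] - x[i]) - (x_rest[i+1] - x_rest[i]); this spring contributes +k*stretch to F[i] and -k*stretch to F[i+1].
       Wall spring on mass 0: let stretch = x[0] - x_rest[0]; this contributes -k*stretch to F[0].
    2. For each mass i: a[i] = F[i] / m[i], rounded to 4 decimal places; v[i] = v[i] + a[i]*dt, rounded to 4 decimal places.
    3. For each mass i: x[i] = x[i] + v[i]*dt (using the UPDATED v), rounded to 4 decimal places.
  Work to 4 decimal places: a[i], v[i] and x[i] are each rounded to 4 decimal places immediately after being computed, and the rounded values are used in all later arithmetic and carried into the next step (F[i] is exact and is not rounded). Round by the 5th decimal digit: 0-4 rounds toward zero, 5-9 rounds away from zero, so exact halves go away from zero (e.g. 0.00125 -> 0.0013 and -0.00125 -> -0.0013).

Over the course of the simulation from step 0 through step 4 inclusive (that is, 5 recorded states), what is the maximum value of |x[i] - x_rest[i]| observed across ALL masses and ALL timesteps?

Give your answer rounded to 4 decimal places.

Step 0: x=[7.0000 11.0000 19.0000] v=[0.0000 0.0000 0.0000]
Step 1: x=[6.7600 11.3200 18.8400] v=[-1.2000 1.6000 -0.8000]
Step 2: x=[6.3440 11.8768 18.5584] v=[-2.0800 2.7840 -1.4080]
Step 3: x=[5.8631 12.5255 18.2223] v=[-2.4045 3.2435 -1.6806]
Step 4: x=[5.4461 13.0970 17.9104] v=[-2.0848 2.8573 -1.5593]
Max displacement = 1.0970

Answer: 1.0970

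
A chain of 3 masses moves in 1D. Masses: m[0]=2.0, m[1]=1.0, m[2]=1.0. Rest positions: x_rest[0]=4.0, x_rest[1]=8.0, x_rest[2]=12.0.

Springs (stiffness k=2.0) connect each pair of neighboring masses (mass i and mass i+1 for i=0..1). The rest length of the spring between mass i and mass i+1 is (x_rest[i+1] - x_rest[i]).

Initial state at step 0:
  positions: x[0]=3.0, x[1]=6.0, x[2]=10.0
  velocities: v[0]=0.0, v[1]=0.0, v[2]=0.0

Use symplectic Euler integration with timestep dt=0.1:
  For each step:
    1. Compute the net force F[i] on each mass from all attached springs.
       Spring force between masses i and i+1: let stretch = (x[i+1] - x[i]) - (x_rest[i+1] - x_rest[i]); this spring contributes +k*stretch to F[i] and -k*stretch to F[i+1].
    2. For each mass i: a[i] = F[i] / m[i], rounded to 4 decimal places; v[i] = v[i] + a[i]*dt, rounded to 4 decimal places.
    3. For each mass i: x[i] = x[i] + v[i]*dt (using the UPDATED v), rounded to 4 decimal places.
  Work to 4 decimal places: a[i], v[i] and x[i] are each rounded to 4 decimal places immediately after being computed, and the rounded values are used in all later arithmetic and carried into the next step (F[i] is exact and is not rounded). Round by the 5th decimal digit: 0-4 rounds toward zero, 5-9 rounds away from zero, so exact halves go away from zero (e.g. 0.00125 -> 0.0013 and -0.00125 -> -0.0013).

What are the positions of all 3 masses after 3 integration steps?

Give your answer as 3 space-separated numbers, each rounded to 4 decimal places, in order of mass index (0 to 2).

Answer: 2.9415 6.1151 10.0020

Derivation:
Step 0: x=[3.0000 6.0000 10.0000] v=[0.0000 0.0000 0.0000]
Step 1: x=[2.9900 6.0200 10.0000] v=[-0.1000 0.2000 0.0000]
Step 2: x=[2.9703 6.0590 10.0004] v=[-0.1970 0.3900 0.0040]
Step 3: x=[2.9415 6.1151 10.0020] v=[-0.2881 0.5605 0.0157]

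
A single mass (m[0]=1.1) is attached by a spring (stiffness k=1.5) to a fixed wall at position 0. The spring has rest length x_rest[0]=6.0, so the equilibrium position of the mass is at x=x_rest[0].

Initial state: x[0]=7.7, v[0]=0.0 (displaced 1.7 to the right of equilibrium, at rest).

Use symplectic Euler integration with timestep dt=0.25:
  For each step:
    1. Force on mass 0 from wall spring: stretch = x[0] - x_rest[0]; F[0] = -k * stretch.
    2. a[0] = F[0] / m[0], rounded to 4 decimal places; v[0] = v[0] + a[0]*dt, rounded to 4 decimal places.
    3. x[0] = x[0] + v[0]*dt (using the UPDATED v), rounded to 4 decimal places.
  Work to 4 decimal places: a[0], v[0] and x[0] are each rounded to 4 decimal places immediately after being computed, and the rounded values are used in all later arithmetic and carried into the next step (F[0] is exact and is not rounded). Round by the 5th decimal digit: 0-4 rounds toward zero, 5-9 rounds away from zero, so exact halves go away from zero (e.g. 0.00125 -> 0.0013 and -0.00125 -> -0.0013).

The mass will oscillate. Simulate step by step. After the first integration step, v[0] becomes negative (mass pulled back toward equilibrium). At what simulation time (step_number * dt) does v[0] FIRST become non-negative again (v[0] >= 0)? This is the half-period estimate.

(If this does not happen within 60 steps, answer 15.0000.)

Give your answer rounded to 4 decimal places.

Answer: 2.7500

Derivation:
Step 0: x=[7.7000] v=[0.0000]
Step 1: x=[7.5551] v=[-0.5796]
Step 2: x=[7.2777] v=[-1.1098]
Step 3: x=[6.8914] v=[-1.5454]
Step 4: x=[6.4291] v=[-1.8493]
Step 5: x=[5.9302] v=[-1.9956]
Step 6: x=[5.4373] v=[-1.9718]
Step 7: x=[4.9923] v=[-1.7800]
Step 8: x=[4.6332] v=[-1.4365]
Step 9: x=[4.3906] v=[-0.9706]
Step 10: x=[4.2851] v=[-0.4220]
Step 11: x=[4.3258] v=[0.1626]
First v>=0 after going negative at step 11, time=2.7500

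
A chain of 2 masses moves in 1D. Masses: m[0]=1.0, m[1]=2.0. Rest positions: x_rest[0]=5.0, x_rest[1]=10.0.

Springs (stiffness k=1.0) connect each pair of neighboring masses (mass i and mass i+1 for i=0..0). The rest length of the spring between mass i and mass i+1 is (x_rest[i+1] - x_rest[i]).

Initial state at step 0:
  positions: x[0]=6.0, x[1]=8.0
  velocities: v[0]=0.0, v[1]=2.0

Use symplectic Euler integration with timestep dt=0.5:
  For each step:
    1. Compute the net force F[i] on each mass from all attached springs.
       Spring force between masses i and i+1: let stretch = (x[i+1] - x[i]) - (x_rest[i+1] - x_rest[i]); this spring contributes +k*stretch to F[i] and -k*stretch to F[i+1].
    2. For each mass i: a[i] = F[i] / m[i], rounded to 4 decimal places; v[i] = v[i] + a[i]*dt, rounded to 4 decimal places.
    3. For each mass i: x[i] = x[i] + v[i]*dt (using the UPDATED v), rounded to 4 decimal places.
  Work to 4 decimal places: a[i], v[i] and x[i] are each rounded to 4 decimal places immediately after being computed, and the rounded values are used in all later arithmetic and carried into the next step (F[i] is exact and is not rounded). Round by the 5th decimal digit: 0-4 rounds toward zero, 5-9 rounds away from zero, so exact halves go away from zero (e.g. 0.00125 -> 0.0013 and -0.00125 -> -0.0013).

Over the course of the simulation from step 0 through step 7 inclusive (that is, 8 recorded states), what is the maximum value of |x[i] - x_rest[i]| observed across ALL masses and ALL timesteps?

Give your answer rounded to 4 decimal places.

Step 0: x=[6.0000 8.0000] v=[0.0000 2.0000]
Step 1: x=[5.2500 9.3750] v=[-1.5000 2.7500]
Step 2: x=[4.2813 10.8594] v=[-1.9375 2.9688]
Step 3: x=[3.7071 12.1466] v=[-1.1485 2.5743]
Step 4: x=[3.9928 13.0038] v=[0.5713 1.7144]
Step 5: x=[5.2812 13.3597] v=[2.5768 0.7117]
Step 6: x=[7.3393 13.3307] v=[4.1161 -0.0580]
Step 7: x=[9.6452 13.1778] v=[4.6118 -0.3059]
Max displacement = 4.6452

Answer: 4.6452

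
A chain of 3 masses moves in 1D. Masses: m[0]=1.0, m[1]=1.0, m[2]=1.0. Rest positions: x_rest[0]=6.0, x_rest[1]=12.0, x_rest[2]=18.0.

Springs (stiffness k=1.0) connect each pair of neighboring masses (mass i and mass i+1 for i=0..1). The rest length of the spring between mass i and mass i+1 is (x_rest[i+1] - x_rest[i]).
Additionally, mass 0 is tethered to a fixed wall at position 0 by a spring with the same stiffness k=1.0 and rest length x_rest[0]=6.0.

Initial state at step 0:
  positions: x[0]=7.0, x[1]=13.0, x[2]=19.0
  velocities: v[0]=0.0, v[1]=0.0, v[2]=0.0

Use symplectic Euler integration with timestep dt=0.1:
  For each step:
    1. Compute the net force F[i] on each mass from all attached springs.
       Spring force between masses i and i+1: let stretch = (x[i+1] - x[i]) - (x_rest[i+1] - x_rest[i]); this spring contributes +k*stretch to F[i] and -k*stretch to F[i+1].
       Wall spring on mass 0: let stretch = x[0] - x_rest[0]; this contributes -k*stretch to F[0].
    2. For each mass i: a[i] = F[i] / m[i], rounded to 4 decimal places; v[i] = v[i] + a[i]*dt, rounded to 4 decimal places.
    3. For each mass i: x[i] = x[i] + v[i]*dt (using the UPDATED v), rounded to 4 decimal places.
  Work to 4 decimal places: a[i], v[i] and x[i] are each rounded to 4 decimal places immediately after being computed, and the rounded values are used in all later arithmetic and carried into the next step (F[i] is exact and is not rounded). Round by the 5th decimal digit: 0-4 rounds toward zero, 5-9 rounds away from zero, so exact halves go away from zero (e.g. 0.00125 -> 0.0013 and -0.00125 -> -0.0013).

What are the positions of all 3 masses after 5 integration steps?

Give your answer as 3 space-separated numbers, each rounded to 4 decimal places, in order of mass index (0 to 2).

Answer: 6.8569 12.9966 19.0000

Derivation:
Step 0: x=[7.0000 13.0000 19.0000] v=[0.0000 0.0000 0.0000]
Step 1: x=[6.9900 13.0000 19.0000] v=[-0.1000 0.0000 0.0000]
Step 2: x=[6.9702 12.9999 19.0000] v=[-0.1980 -0.0010 0.0000]
Step 3: x=[6.9410 12.9995 19.0000] v=[-0.2921 -0.0040 0.0000]
Step 4: x=[6.9030 12.9985 19.0000] v=[-0.3804 -0.0098 -0.0001]
Step 5: x=[6.8569 12.9966 19.0000] v=[-0.4612 -0.0192 -0.0003]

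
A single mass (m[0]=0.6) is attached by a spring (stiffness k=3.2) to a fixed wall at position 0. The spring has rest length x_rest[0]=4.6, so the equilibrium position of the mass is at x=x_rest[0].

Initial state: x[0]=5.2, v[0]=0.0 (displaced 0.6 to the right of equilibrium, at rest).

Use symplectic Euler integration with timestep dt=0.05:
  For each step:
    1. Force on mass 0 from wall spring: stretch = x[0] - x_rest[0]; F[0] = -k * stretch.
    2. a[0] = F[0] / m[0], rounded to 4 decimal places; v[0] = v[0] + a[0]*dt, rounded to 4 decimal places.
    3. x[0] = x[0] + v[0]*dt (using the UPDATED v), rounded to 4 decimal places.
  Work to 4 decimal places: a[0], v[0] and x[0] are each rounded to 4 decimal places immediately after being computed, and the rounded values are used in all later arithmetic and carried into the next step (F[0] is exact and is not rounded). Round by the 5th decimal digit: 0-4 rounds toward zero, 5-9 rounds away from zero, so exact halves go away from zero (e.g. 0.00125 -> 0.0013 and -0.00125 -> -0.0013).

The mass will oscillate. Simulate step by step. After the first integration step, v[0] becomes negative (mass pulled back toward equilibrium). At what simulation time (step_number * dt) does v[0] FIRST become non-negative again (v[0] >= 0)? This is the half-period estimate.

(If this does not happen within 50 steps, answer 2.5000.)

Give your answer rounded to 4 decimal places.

Answer: 1.4000

Derivation:
Step 0: x=[5.2000] v=[0.0000]
Step 1: x=[5.1920] v=[-0.1600]
Step 2: x=[5.1761] v=[-0.3179]
Step 3: x=[5.1525] v=[-0.4715]
Step 4: x=[5.1216] v=[-0.6188]
Step 5: x=[5.0837] v=[-0.7579]
Step 6: x=[5.0394] v=[-0.8869]
Step 7: x=[4.9892] v=[-1.0041]
Step 8: x=[4.9338] v=[-1.1079]
Step 9: x=[4.8740] v=[-1.1969]
Step 10: x=[4.8105] v=[-1.2700]
Step 11: x=[4.7442] v=[-1.3261]
Step 12: x=[4.6760] v=[-1.3646]
Step 13: x=[4.6068] v=[-1.3849]
Step 14: x=[4.5375] v=[-1.3867]
Step 15: x=[4.4690] v=[-1.3700]
Step 16: x=[4.4022] v=[-1.3351]
Step 17: x=[4.3381] v=[-1.2824]
Step 18: x=[4.2775] v=[-1.2126]
Step 19: x=[4.2212] v=[-1.1266]
Step 20: x=[4.1699] v=[-1.0256]
Step 21: x=[4.1244] v=[-0.9109]
Step 22: x=[4.0852] v=[-0.7841]
Step 23: x=[4.0529] v=[-0.6468]
Step 24: x=[4.0279] v=[-0.5009]
Step 25: x=[4.0105] v=[-0.3483]
Step 26: x=[4.0009] v=[-0.1911]
Step 27: x=[3.9993] v=[-0.0313]
Step 28: x=[4.0057] v=[0.1289]
First v>=0 after going negative at step 28, time=1.4000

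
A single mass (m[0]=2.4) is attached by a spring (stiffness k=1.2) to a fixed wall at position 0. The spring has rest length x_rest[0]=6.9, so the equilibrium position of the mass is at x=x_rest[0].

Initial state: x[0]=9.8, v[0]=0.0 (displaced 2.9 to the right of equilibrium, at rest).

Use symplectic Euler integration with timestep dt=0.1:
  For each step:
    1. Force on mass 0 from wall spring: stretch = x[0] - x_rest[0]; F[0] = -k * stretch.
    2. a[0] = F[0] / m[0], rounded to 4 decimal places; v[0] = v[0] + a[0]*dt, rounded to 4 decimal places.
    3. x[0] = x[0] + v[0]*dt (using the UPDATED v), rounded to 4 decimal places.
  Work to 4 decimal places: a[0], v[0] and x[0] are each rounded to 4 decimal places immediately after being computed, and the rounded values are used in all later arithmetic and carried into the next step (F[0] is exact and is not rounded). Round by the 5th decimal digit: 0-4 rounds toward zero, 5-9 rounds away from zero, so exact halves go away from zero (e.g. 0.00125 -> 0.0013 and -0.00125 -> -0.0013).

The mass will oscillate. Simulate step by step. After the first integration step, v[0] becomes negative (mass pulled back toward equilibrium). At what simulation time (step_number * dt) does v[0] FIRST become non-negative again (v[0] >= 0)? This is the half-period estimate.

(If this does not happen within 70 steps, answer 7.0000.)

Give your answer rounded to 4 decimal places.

Answer: 4.5000

Derivation:
Step 0: x=[9.8000] v=[0.0000]
Step 1: x=[9.7855] v=[-0.1450]
Step 2: x=[9.7566] v=[-0.2893]
Step 3: x=[9.7134] v=[-0.4321]
Step 4: x=[9.6561] v=[-0.5728]
Step 5: x=[9.5850] v=[-0.7106]
Step 6: x=[9.5005] v=[-0.8449]
Step 7: x=[9.4030] v=[-0.9749]
Step 8: x=[9.2930] v=[-1.1001]
Step 9: x=[9.1710] v=[-1.2198]
Step 10: x=[9.0377] v=[-1.3334]
Step 11: x=[8.8937] v=[-1.4403]
Step 12: x=[8.7397] v=[-1.5400]
Step 13: x=[8.5765] v=[-1.6320]
Step 14: x=[8.4049] v=[-1.7158]
Step 15: x=[8.2258] v=[-1.7911]
Step 16: x=[8.0401] v=[-1.8574]
Step 17: x=[7.8487] v=[-1.9144]
Step 18: x=[7.6525] v=[-1.9618]
Step 19: x=[7.4526] v=[-1.9994]
Step 20: x=[7.2499] v=[-2.0270]
Step 21: x=[7.0455] v=[-2.0445]
Step 22: x=[6.8403] v=[-2.0518]
Step 23: x=[6.6354] v=[-2.0488]
Step 24: x=[6.4318] v=[-2.0356]
Step 25: x=[6.2306] v=[-2.0122]
Step 26: x=[6.0327] v=[-1.9787]
Step 27: x=[5.8392] v=[-1.9353]
Step 28: x=[5.6510] v=[-1.8823]
Step 29: x=[5.4690] v=[-1.8199]
Step 30: x=[5.2942] v=[-1.7484]
Step 31: x=[5.1274] v=[-1.6681]
Step 32: x=[4.9695] v=[-1.5795]
Step 33: x=[4.8212] v=[-1.4830]
Step 34: x=[4.6833] v=[-1.3791]
Step 35: x=[4.5565] v=[-1.2683]
Step 36: x=[4.4414] v=[-1.1511]
Step 37: x=[4.3386] v=[-1.0282]
Step 38: x=[4.2486] v=[-0.9001]
Step 39: x=[4.1719] v=[-0.7675]
Step 40: x=[4.1088] v=[-0.6311]
Step 41: x=[4.0597] v=[-0.4915]
Step 42: x=[4.0248] v=[-0.3495]
Step 43: x=[4.0042] v=[-0.2057]
Step 44: x=[3.9981] v=[-0.0609]
Step 45: x=[4.0065] v=[0.0842]
First v>=0 after going negative at step 45, time=4.5000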